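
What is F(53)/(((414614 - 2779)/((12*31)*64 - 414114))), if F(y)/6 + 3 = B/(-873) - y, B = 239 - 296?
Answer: 12706021524/39947995 ≈ 318.06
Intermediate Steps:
B = -57
F(y) = -1708/97 - 6*y (F(y) = -18 + 6*(-57/(-873) - y) = -18 + 6*(-57*(-1/873) - y) = -18 + 6*(19/291 - y) = -18 + (38/97 - 6*y) = -1708/97 - 6*y)
F(53)/(((414614 - 2779)/((12*31)*64 - 414114))) = (-1708/97 - 6*53)/(((414614 - 2779)/((12*31)*64 - 414114))) = (-1708/97 - 318)/((411835/(372*64 - 414114))) = -32554/(97*(411835/(23808 - 414114))) = -32554/(97*(411835/(-390306))) = -32554/(97*(411835*(-1/390306))) = -32554/(97*(-411835/390306)) = -32554/97*(-390306/411835) = 12706021524/39947995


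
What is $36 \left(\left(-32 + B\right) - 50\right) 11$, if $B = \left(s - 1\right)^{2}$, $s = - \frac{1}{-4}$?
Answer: $- \frac{128997}{4} \approx -32249.0$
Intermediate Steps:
$s = \frac{1}{4}$ ($s = \left(-1\right) \left(- \frac{1}{4}\right) = \frac{1}{4} \approx 0.25$)
$B = \frac{9}{16}$ ($B = \left(\frac{1}{4} - 1\right)^{2} = \left(- \frac{3}{4}\right)^{2} = \frac{9}{16} \approx 0.5625$)
$36 \left(\left(-32 + B\right) - 50\right) 11 = 36 \left(\left(-32 + \frac{9}{16}\right) - 50\right) 11 = 36 \left(- \frac{503}{16} - 50\right) 11 = 36 \left(- \frac{1303}{16}\right) 11 = \left(- \frac{11727}{4}\right) 11 = - \frac{128997}{4}$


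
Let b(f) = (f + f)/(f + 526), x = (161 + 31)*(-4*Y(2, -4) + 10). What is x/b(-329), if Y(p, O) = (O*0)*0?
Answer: -189120/329 ≈ -574.83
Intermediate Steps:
Y(p, O) = 0 (Y(p, O) = 0*0 = 0)
x = 1920 (x = (161 + 31)*(-4*0 + 10) = 192*(0 + 10) = 192*10 = 1920)
b(f) = 2*f/(526 + f) (b(f) = (2*f)/(526 + f) = 2*f/(526 + f))
x/b(-329) = 1920/((2*(-329)/(526 - 329))) = 1920/((2*(-329)/197)) = 1920/((2*(-329)*(1/197))) = 1920/(-658/197) = 1920*(-197/658) = -189120/329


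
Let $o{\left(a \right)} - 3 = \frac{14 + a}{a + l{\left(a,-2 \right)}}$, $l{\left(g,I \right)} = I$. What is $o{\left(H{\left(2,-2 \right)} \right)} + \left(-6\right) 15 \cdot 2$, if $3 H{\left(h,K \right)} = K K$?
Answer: $-200$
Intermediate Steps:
$H{\left(h,K \right)} = \frac{K^{2}}{3}$ ($H{\left(h,K \right)} = \frac{K K}{3} = \frac{K^{2}}{3}$)
$o{\left(a \right)} = 3 + \frac{14 + a}{-2 + a}$ ($o{\left(a \right)} = 3 + \frac{14 + a}{a - 2} = 3 + \frac{14 + a}{-2 + a}$)
$o{\left(H{\left(2,-2 \right)} \right)} + \left(-6\right) 15 \cdot 2 = \frac{4 \left(2 + \frac{\left(-2\right)^{2}}{3}\right)}{-2 + \frac{\left(-2\right)^{2}}{3}} + \left(-6\right) 15 \cdot 2 = \frac{4 \left(2 + \frac{1}{3} \cdot 4\right)}{-2 + \frac{1}{3} \cdot 4} - 180 = \frac{4 \left(2 + \frac{4}{3}\right)}{-2 + \frac{4}{3}} - 180 = 4 \frac{1}{- \frac{2}{3}} \cdot \frac{10}{3} - 180 = 4 \left(- \frac{3}{2}\right) \frac{10}{3} - 180 = -20 - 180 = -200$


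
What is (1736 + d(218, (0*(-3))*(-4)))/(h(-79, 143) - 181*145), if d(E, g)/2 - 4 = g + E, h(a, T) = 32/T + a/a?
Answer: -15587/187643 ≈ -0.083067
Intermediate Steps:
h(a, T) = 1 + 32/T (h(a, T) = 32/T + 1 = 1 + 32/T)
d(E, g) = 8 + 2*E + 2*g (d(E, g) = 8 + 2*(g + E) = 8 + 2*(E + g) = 8 + (2*E + 2*g) = 8 + 2*E + 2*g)
(1736 + d(218, (0*(-3))*(-4)))/(h(-79, 143) - 181*145) = (1736 + (8 + 2*218 + 2*((0*(-3))*(-4))))/((32 + 143)/143 - 181*145) = (1736 + (8 + 436 + 2*(0*(-4))))/((1/143)*175 - 26245) = (1736 + (8 + 436 + 2*0))/(175/143 - 26245) = (1736 + (8 + 436 + 0))/(-3752860/143) = (1736 + 444)*(-143/3752860) = 2180*(-143/3752860) = -15587/187643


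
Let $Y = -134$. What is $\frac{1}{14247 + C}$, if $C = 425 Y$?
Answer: $- \frac{1}{42703} \approx -2.3418 \cdot 10^{-5}$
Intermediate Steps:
$C = -56950$ ($C = 425 \left(-134\right) = -56950$)
$\frac{1}{14247 + C} = \frac{1}{14247 - 56950} = \frac{1}{-42703} = - \frac{1}{42703}$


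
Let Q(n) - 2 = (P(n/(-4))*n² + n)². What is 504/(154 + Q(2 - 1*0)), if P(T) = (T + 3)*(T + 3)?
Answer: 168/295 ≈ 0.56949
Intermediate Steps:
P(T) = (3 + T)² (P(T) = (3 + T)*(3 + T) = (3 + T)²)
Q(n) = 2 + (n + n²*(3 - n/4)²)² (Q(n) = 2 + ((3 + n/(-4))²*n² + n)² = 2 + ((3 + n*(-¼))²*n² + n)² = 2 + ((3 - n/4)²*n² + n)² = 2 + (n²*(3 - n/4)² + n)² = 2 + (n + n²*(3 - n/4)²)²)
504/(154 + Q(2 - 1*0)) = 504/(154 + (2 + (2 - 1*0)²*(16 + (2 - 1*0)*(-12 + (2 - 1*0))²)²/256)) = 504/(154 + (2 + (2 + 0)²*(16 + (2 + 0)*(-12 + (2 + 0))²)²/256)) = 504/(154 + (2 + (1/256)*2²*(16 + 2*(-12 + 2)²)²)) = 504/(154 + (2 + (1/256)*4*(16 + 2*(-10)²)²)) = 504/(154 + (2 + (1/256)*4*(16 + 2*100)²)) = 504/(154 + (2 + (1/256)*4*(16 + 200)²)) = 504/(154 + (2 + (1/256)*4*216²)) = 504/(154 + (2 + (1/256)*4*46656)) = 504/(154 + (2 + 729)) = 504/(154 + 731) = 504/885 = 504*(1/885) = 168/295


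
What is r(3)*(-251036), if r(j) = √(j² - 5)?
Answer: -502072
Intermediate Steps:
r(j) = √(-5 + j²)
r(3)*(-251036) = √(-5 + 3²)*(-251036) = √(-5 + 9)*(-251036) = √4*(-251036) = 2*(-251036) = -502072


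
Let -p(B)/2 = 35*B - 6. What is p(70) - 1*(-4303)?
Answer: -585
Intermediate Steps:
p(B) = 12 - 70*B (p(B) = -2*(35*B - 6) = -2*(-6 + 35*B) = 12 - 70*B)
p(70) - 1*(-4303) = (12 - 70*70) - 1*(-4303) = (12 - 4900) + 4303 = -4888 + 4303 = -585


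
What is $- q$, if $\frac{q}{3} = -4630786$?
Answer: $13892358$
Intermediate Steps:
$q = -13892358$ ($q = 3 \left(-4630786\right) = -13892358$)
$- q = \left(-1\right) \left(-13892358\right) = 13892358$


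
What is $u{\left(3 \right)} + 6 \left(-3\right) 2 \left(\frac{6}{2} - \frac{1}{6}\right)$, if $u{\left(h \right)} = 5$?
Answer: $-97$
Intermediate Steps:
$u{\left(3 \right)} + 6 \left(-3\right) 2 \left(\frac{6}{2} - \frac{1}{6}\right) = 5 + 6 \left(-3\right) 2 \left(\frac{6}{2} - \frac{1}{6}\right) = 5 + \left(-18\right) 2 \left(6 \cdot \frac{1}{2} - \frac{1}{6}\right) = 5 - 36 \left(3 - \frac{1}{6}\right) = 5 - 102 = -97$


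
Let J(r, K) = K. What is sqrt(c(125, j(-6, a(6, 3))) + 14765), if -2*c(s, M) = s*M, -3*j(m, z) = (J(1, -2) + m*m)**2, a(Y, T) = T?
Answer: sqrt(349635)/3 ≈ 197.10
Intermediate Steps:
j(m, z) = -(-2 + m**2)**2/3 (j(m, z) = -(-2 + m*m)**2/3 = -(-2 + m**2)**2/3)
c(s, M) = -M*s/2 (c(s, M) = -s*M/2 = -M*s/2)
sqrt(c(125, j(-6, a(6, 3))) + 14765) = sqrt(-1/2*(-(-2 + (-6)**2)**2/3)*125 + 14765) = sqrt(-1/2*(-(-2 + 36)**2/3)*125 + 14765) = sqrt(-1/2*(-1/3*34**2)*125 + 14765) = sqrt(-1/2*(-1/3*1156)*125 + 14765) = sqrt(-1/2*(-1156/3)*125 + 14765) = sqrt(72250/3 + 14765) = sqrt(116545/3) = sqrt(349635)/3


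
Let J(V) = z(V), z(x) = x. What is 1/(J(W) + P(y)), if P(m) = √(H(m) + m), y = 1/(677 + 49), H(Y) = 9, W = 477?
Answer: 346302/165179519 - 11*√39210/165179519 ≈ 0.0020833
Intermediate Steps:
y = 1/726 ≈ 0.0013774
P(m) = √(9 + m)
J(V) = V
1/(J(W) + P(y)) = 1/(477 + √(9 + 1/726)) = 1/(477 + √(6535/726)) = 1/(477 + √39210/66)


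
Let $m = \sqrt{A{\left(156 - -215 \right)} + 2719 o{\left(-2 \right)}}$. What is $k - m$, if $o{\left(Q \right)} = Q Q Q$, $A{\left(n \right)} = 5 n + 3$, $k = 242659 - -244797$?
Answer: $487456 - 7 i \sqrt{406} \approx 4.8746 \cdot 10^{5} - 141.05 i$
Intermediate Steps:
$k = 487456$ ($k = 242659 + 244797 = 487456$)
$A{\left(n \right)} = 3 + 5 n$
$o{\left(Q \right)} = Q^{3}$ ($o{\left(Q \right)} = Q^{2} Q = Q^{3}$)
$m = 7 i \sqrt{406}$ ($m = \sqrt{\left(3 + 5 \left(156 - -215\right)\right) + 2719 \left(-2\right)^{3}} = \sqrt{\left(3 + 5 \left(156 + 215\right)\right) + 2719 \left(-8\right)} = \sqrt{\left(3 + 5 \cdot 371\right) - 21752} = \sqrt{\left(3 + 1855\right) - 21752} = \sqrt{1858 - 21752} = \sqrt{-19894} = 7 i \sqrt{406} \approx 141.05 i$)
$k - m = 487456 - 7 i \sqrt{406}$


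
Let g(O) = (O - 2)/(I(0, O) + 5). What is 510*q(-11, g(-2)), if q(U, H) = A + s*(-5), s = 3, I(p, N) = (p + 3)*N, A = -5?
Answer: -10200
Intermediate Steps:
I(p, N) = N*(3 + p) (I(p, N) = (3 + p)*N = N*(3 + p))
g(O) = (-2 + O)/(5 + 3*O) (g(O) = (O - 2)/(O*(3 + 0) + 5) = (-2 + O)/(O*3 + 5) = (-2 + O)/(3*O + 5) = (-2 + O)/(5 + 3*O))
q(U, H) = -20 (q(U, H) = -5 + 3*(-5) = -5 - 15 = -20)
510*q(-11, g(-2)) = 510*(-20) = -10200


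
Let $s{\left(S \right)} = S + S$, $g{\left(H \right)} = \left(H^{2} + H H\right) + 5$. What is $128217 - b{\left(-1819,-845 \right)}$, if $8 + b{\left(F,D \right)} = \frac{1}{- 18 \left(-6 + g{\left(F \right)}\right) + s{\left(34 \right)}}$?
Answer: $\frac{15273560624751}{119115310} \approx 1.2823 \cdot 10^{5}$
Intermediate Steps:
$g{\left(H \right)} = 5 + 2 H^{2}$ ($g{\left(H \right)} = \left(H^{2} + H^{2}\right) + 5 = 2 H^{2} + 5 = 5 + 2 H^{2}$)
$s{\left(S \right)} = 2 S$
$b{\left(F,D \right)} = -8 + \frac{1}{86 - 36 F^{2}}$ ($b{\left(F,D \right)} = -8 + \frac{1}{- 18 \left(-6 + \left(5 + 2 F^{2}\right)\right) + 2 \cdot 34} = -8 + \frac{1}{- 18 \left(-1 + 2 F^{2}\right) + 68} = -8 + \frac{1}{\left(18 - 36 F^{2}\right) + 68} = -8 + \frac{1}{86 - 36 F^{2}}$)
$128217 - b{\left(-1819,-845 \right)} = 128217 - \frac{3 \left(229 - 96 \left(-1819\right)^{2}\right)}{2 \left(-43 + 18 \left(-1819\right)^{2}\right)} = 128217 - \frac{3 \left(229 - 317641056\right)}{2 \left(-43 + 18 \cdot 3308761\right)} = 128217 - \frac{3 \left(229 - 317641056\right)}{2 \left(-43 + 59557698\right)} = 128217 - \frac{3}{2} \cdot \frac{1}{59557655} \left(-317640827\right) = 128217 - - \frac{952922481}{119115310} = 128217 + \frac{952922481}{119115310} = \frac{15273560624751}{119115310}$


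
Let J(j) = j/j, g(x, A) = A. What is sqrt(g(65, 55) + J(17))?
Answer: 2*sqrt(14) ≈ 7.4833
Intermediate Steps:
J(j) = 1
sqrt(g(65, 55) + J(17)) = sqrt(55 + 1) = sqrt(56) = 2*sqrt(14)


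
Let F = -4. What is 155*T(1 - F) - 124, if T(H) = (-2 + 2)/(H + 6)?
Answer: -124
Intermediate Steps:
T(H) = 0 (T(H) = 0/(6 + H) = 0)
155*T(1 - F) - 124 = 155*0 - 124 = 0 - 124 = -124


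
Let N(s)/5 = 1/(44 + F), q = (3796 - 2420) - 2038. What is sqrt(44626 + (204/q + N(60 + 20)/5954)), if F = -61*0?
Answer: 3*sqrt(9320977566113198414)/43357028 ≈ 211.25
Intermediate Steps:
F = 0
q = -662 (q = 1376 - 2038 = -662)
N(s) = 5/44 (N(s) = 5/(44 + 0) = 5/44)
sqrt(44626 + (204/q + N(60 + 20)/5954)) = sqrt(44626 + (204/(-662) + (5/44)/5954)) = sqrt(44626 + (204*(-1/662) + (5/44)*(1/5954))) = sqrt(44626 + (-102/331 + 5/261976)) = sqrt(44626 - 26719897/86714056) = sqrt(3869674743159/86714056) = 3*sqrt(9320977566113198414)/43357028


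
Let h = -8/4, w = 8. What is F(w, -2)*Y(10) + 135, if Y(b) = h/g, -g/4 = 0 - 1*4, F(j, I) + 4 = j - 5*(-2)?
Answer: 533/4 ≈ 133.25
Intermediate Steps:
F(j, I) = 6 + j (F(j, I) = -4 + (j - 5*(-2)) = -4 + (j + 10) = -4 + (10 + j) = 6 + j)
h = -2 (h = -8*1/4 = -2)
g = 16 (g = -4*(0 - 1*4) = -4*(0 - 4) = -4*(-4) = 16)
Y(b) = -1/8 (Y(b) = -2/16 = -2*1/16 = -1/8)
F(w, -2)*Y(10) + 135 = (6 + 8)*(-1/8) + 135 = 14*(-1/8) + 135 = -7/4 + 135 = 533/4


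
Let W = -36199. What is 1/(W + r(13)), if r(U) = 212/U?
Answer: -13/470375 ≈ -2.7638e-5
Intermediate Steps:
1/(W + r(13)) = 1/(-36199 + 212/13) = 1/(-470375/13) = -13/470375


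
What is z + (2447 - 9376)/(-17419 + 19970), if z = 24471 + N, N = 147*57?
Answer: 83793421/2551 ≈ 32847.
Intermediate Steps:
N = 8379
z = 32850 (z = 24471 + 8379 = 32850)
z + (2447 - 9376)/(-17419 + 19970) = 32850 + (2447 - 9376)/(-17419 + 19970) = 32850 - 6929/2551 = 83793421/2551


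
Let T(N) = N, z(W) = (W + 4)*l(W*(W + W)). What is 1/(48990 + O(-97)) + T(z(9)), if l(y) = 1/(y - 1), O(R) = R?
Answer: 635770/7871773 ≈ 0.080766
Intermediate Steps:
l(y) = 1/(-1 + y)
z(W) = (4 + W)/(-1 + 2*W²) (z(W) = (W + 4)/(-1 + W*(W + W)) = (4 + W)/(-1 + W*(2*W)) = (4 + W)/(-1 + 2*W²))
1/(48990 + O(-97)) + T(z(9)) = 1/(48990 - 97) + (4 + 9)/(-1 + 2*9²) = 1/48893 + 13/(-1 + 2*81) = 1/48893 + 13/(-1 + 162) = 1/48893 + 13/161 = 635770/7871773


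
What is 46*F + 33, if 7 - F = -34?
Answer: 1919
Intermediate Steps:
F = 41 (F = 7 - 1*(-34) = 7 + 34 = 41)
46*F + 33 = 46*41 + 33 = 1886 + 33 = 1919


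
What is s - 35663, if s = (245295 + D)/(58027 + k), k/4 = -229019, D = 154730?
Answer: -30601001512/858049 ≈ -35663.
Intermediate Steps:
k = -916076 (k = 4*(-229019) = -916076)
s = -400025/858049 (s = (245295 + 154730)/(58027 - 916076) = 400025/(-858049) = 400025*(-1/858049) = -400025/858049 ≈ -0.46620)
s - 35663 = -400025/858049 - 35663 = -30601001512/858049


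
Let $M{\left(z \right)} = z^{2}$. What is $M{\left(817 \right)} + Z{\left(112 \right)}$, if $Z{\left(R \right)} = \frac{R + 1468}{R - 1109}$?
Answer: $\frac{665484953}{997} \approx 6.6749 \cdot 10^{5}$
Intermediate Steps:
$Z{\left(R \right)} = \frac{1468 + R}{-1109 + R}$
$M{\left(817 \right)} + Z{\left(112 \right)} = 817^{2} + \frac{1468 + 112}{-1109 + 112} = 667489 + \frac{1}{-997} \cdot 1580 = 667489 - \frac{1580}{997} = \frac{665484953}{997}$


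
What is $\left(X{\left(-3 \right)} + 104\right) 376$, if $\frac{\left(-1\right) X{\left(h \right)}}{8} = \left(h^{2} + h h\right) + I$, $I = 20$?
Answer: $-75200$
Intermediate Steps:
$X{\left(h \right)} = -160 - 16 h^{2}$ ($X{\left(h \right)} = - 8 \left(\left(h^{2} + h h\right) + 20\right) = - 8 \left(\left(h^{2} + h^{2}\right) + 20\right) = - 8 \left(2 h^{2} + 20\right) = - 8 \left(20 + 2 h^{2}\right) = -160 - 16 h^{2}$)
$\left(X{\left(-3 \right)} + 104\right) 376 = \left(\left(-160 - 16 \left(-3\right)^{2}\right) + 104\right) 376 = \left(\left(-160 - 144\right) + 104\right) 376 = \left(-304 + 104\right) 376 = \left(-200\right) 376 = -75200$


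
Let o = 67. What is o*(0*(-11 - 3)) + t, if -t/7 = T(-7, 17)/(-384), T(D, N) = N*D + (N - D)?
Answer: -665/384 ≈ -1.7318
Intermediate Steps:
T(D, N) = N - D + D*N (T(D, N) = D*N + (N - D) = N - D + D*N)
t = -665/384 (t = -7*(17 - 1*(-7) - 7*17)/(-384) = -7*(17 + 7 - 119)*(-1)/384 = -(-665)*(-1)/384 = -7*95/384 = -665/384 ≈ -1.7318)
o*(0*(-11 - 3)) + t = 67*(0*(-11 - 3)) - 665/384 = 67*(0*(-14)) - 665/384 = 67*0 - 665/384 = 0 - 665/384 = -665/384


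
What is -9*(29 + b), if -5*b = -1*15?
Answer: -288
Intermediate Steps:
b = 3 (b = -(-1)*15/5 = -⅕*(-15) = 3)
-9*(29 + b) = -9*(29 + 3) = -9*32 = -288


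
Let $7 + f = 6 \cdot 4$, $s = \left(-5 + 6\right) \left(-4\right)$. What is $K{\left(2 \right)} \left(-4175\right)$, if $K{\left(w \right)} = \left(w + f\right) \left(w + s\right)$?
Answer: $158650$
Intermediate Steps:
$s = -4$ ($s = 1 \left(-4\right) = -4$)
$f = 17$ ($f = -7 + 6 \cdot 4 = -7 + 24 = 17$)
$K{\left(w \right)} = \left(-4 + w\right) \left(17 + w\right)$ ($K{\left(w \right)} = \left(w + 17\right) \left(w - 4\right) = \left(17 + w\right) \left(-4 + w\right) = \left(-4 + w\right) \left(17 + w\right)$)
$K{\left(2 \right)} \left(-4175\right) = \left(-68 + 2^{2} + 13 \cdot 2\right) \left(-4175\right) = \left(-68 + 4 + 26\right) \left(-4175\right) = \left(-38\right) \left(-4175\right) = 158650$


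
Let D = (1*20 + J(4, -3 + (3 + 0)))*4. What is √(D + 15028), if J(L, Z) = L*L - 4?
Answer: 6*√421 ≈ 123.11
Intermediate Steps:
J(L, Z) = -4 + L² (J(L, Z) = L² - 4 = -4 + L²)
D = 128 (D = (1*20 + (-4 + 4²))*4 = (20 + (-4 + 16))*4 = (20 + 12)*4 = 32*4 = 128)
√(D + 15028) = √(128 + 15028) = √15156 = 6*√421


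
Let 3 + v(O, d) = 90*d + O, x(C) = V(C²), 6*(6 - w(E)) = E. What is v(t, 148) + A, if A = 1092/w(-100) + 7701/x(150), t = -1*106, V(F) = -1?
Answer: 94489/17 ≈ 5558.2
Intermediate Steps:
w(E) = 6 - E/6
x(C) = -1
t = -106
v(O, d) = -3 + O + 90*d (v(O, d) = -3 + (90*d + O) = -3 + (O + 90*d) = -3 + O + 90*d)
A = -130098/17 (A = 1092/(6 - ⅙*(-100)) + 7701/(-1) = 1092/(6 + 50/3) + 7701*(-1) = 1092/(68/3) - 7701 = 1092*(3/68) - 7701 = 819/17 - 7701 = -130098/17 ≈ -7652.8)
v(t, 148) + A = (-3 - 106 + 90*148) - 130098/17 = (-3 - 106 + 13320) - 130098/17 = 13211 - 130098/17 = 94489/17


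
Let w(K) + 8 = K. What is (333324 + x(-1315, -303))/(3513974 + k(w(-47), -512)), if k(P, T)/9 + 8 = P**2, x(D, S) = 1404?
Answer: 334728/3541127 ≈ 0.094526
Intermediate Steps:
w(K) = -8 + K
k(P, T) = -72 + 9*P**2
(333324 + x(-1315, -303))/(3513974 + k(w(-47), -512)) = (333324 + 1404)/(3513974 + (-72 + 9*(-8 - 47)**2)) = 334728/(3513974 + (-72 + 9*(-55)**2)) = 334728/(3513974 + (-72 + 9*3025)) = 334728/(3513974 + (-72 + 27225)) = 334728/(3513974 + 27153) = 334728/3541127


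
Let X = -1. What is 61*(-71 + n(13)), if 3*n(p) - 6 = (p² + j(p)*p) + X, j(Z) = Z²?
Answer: 131638/3 ≈ 43879.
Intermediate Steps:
n(p) = 5/3 + p²/3 + p³/3 (n(p) = 2 + ((p² + p²*p) - 1)/3 = 2 + ((p² + p³) - 1)/3 = 2 + (-1 + p² + p³)/3 = 2 + (-⅓ + p²/3 + p³/3) = 5/3 + p²/3 + p³/3)
61*(-71 + n(13)) = 61*(-71 + (5/3 + (⅓)*13² + (⅓)*13³)) = 61*(-71 + (5/3 + (⅓)*169 + (⅓)*2197)) = 61*(-71 + (5/3 + 169/3 + 2197/3)) = 61*(-71 + 2371/3) = 61*(2158/3) = 131638/3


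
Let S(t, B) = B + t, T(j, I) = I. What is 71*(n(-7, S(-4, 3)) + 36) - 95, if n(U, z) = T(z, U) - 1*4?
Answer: 1680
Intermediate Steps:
n(U, z) = -4 + U (n(U, z) = U - 1*4 = U - 4 = -4 + U)
71*(n(-7, S(-4, 3)) + 36) - 95 = 71*((-4 - 7) + 36) - 95 = 71*(-11 + 36) - 95 = 71*25 - 95 = 1775 - 95 = 1680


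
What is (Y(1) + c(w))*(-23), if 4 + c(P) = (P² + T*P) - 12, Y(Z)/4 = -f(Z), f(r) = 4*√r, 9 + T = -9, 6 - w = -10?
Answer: 1472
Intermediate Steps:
w = 16 (w = 6 - 1*(-10) = 6 + 10 = 16)
T = -18 (T = -9 - 9 = -18)
Y(Z) = -16*√Z (Y(Z) = 4*(-4*√Z) = -16*√Z)
c(P) = -16 + P² - 18*P (c(P) = -4 + ((P² - 18*P) - 12) = -4 + (-12 + P² - 18*P) = -16 + P² - 18*P)
(Y(1) + c(w))*(-23) = (-16*√1 + (-16 + 16² - 18*16))*(-23) = (-16*1 + (-16 + 256 - 288))*(-23) = (-16 - 48)*(-23) = -64*(-23) = 1472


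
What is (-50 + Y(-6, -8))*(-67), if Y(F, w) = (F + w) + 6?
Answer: 3886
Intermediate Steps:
Y(F, w) = 6 + F + w
(-50 + Y(-6, -8))*(-67) = (-50 + (6 - 6 - 8))*(-67) = (-50 - 8)*(-67) = -58*(-67) = 3886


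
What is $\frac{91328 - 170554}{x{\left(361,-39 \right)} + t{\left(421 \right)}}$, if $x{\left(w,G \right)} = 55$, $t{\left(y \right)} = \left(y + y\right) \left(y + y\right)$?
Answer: $- \frac{79226}{709019} \approx -0.11174$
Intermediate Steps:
$t{\left(y \right)} = 4 y^{2}$ ($t{\left(y \right)} = 2 y 2 y = 4 y^{2}$)
$\frac{91328 - 170554}{x{\left(361,-39 \right)} + t{\left(421 \right)}} = \frac{91328 - 170554}{55 + 4 \cdot 421^{2}} = - \frac{79226}{55 + 4 \cdot 177241} = - \frac{79226}{55 + 708964} = - \frac{79226}{709019}$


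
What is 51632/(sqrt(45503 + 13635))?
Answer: 25816*sqrt(59138)/29569 ≈ 212.32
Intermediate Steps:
51632/(sqrt(45503 + 13635)) = 51632/(sqrt(59138)) = 51632*(sqrt(59138)/59138) = 25816*sqrt(59138)/29569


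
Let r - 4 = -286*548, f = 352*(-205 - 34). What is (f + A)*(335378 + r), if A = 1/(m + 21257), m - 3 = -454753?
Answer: -6515314700704670/433493 ≈ -1.5030e+10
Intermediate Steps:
m = -454750 (m = 3 - 454753 = -454750)
f = -84128 (f = 352*(-239) = -84128)
r = -156724 (r = 4 - 286*548 = 4 - 156728 = -156724)
A = -1/433493 (A = 1/(-454750 + 21257) = 1/(-433493) = -1/433493 ≈ -2.3068e-6)
(f + A)*(335378 + r) = (-84128 - 1/433493)*(335378 - 156724) = -36468899105/433493*178654 = -6515314700704670/433493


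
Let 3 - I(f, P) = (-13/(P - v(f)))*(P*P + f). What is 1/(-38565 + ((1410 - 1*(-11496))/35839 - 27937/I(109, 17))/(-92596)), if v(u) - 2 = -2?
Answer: -17339413529900/668694465827046919 ≈ -2.5930e-5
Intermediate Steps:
v(u) = 0 (v(u) = 2 - 2 = 0)
I(f, P) = 3 + 13*(f + P²)/P (I(f, P) = 3 - (-13/(P - 1*0))*(P*P + f) = 3 - (-13/(P + 0))*(P² + f) = 3 - (-13/P)*(f + P²) = 3 - (-13)*(f + P²)/P = 3 + 13*(f + P²)/P)
1/(-38565 + ((1410 - 1*(-11496))/35839 - 27937/I(109, 17))/(-92596)) = 1/(-38565 + ((1410 - 1*(-11496))/35839 - 27937/(3 + 13*17 + 13*109/17))/(-92596)) = 1/(-38565 + ((1410 + 11496)*(1/35839) - 27937/(3 + 221 + 13*109*(1/17)))*(-1/92596)) = 1/(-38565 + (12906*(1/35839) - 27937/(3 + 221 + 1417/17))*(-1/92596)) = 1/(-38565 + (12906/35839 - 27937/5225/17)*(-1/92596)) = 1/(-38565 + (12906/35839 - 27937*17/5225)*(-1/92596)) = 1/(-38565 + (12906/35839 - 474929/5225)*(-1/92596)) = 1/(-38565 - 16953546581/187258775*(-1/92596)) = 1/(-38565 + 16953546581/17339413529900) = 1/(-668694465827046919/17339413529900) = -17339413529900/668694465827046919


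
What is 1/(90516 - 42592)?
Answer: 1/47924 ≈ 2.0866e-5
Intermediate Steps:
1/(90516 - 42592) = 1/47924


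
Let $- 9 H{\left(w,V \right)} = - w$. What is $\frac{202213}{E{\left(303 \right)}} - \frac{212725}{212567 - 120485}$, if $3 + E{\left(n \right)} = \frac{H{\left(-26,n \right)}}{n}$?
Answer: $- \frac{50778969783857}{755716974} \approx -67193.0$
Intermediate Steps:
$H{\left(w,V \right)} = \frac{w}{9}$ ($H{\left(w,V \right)} = - \frac{\left(-1\right) w}{9} = \frac{w}{9}$)
$E{\left(n \right)} = -3 - \frac{26}{9 n}$ ($E{\left(n \right)} = -3 + \frac{\frac{1}{9} \left(-26\right)}{n} = -3 - \frac{26}{9 n}$)
$\frac{202213}{E{\left(303 \right)}} - \frac{212725}{212567 - 120485} = \frac{202213}{-3 - \frac{26}{9 \cdot 303}} - \frac{212725}{212567 - 120485} = \frac{202213}{-3 - \frac{26}{2727}} - \frac{212725}{92082} = \frac{202213}{- \frac{8207}{2727}} - \frac{212725}{92082} = 202213 \left(- \frac{2727}{8207}\right) - \frac{212725}{92082} = - \frac{551434851}{8207} - \frac{212725}{92082} = - \frac{50778969783857}{755716974}$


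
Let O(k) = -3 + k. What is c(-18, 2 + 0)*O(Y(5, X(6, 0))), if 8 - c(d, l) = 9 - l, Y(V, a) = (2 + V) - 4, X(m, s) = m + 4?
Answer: 0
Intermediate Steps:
X(m, s) = 4 + m
Y(V, a) = -2 + V
c(d, l) = -1 + l (c(d, l) = 8 - (9 - l) = 8 + (-9 + l) = -1 + l)
c(-18, 2 + 0)*O(Y(5, X(6, 0))) = (-1 + (2 + 0))*(-3 + (-2 + 5)) = (-1 + 2)*(-3 + 3) = 1*0 = 0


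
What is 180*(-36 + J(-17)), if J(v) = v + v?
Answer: -12600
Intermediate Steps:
J(v) = 2*v
180*(-36 + J(-17)) = 180*(-36 + 2*(-17)) = 180*(-36 - 34) = 180*(-70) = -12600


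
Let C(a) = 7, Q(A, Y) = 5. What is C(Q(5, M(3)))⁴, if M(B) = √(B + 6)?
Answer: 2401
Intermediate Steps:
M(B) = √(6 + B)
C(Q(5, M(3)))⁴ = 7⁴ = 2401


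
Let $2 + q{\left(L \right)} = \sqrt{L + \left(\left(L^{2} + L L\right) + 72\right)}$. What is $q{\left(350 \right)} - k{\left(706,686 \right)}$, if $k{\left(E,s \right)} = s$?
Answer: $-688 + \sqrt{245422} \approx -192.6$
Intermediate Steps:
$q{\left(L \right)} = -2 + \sqrt{72 + L + 2 L^{2}}$ ($q{\left(L \right)} = -2 + \sqrt{L + \left(\left(L^{2} + L L\right) + 72\right)} = -2 + \sqrt{L + \left(\left(L^{2} + L^{2}\right) + 72\right)} = -2 + \sqrt{L + \left(2 L^{2} + 72\right)} = -2 + \sqrt{L + \left(72 + 2 L^{2}\right)} = -2 + \sqrt{72 + L + 2 L^{2}}$)
$q{\left(350 \right)} - k{\left(706,686 \right)} = \left(-2 + \sqrt{72 + 350 + 2 \cdot 350^{2}}\right) - 686 = \left(-2 + \sqrt{72 + 350 + 2 \cdot 122500}\right) - 686 = \left(-2 + \sqrt{72 + 350 + 245000}\right) - 686 = \left(-2 + \sqrt{245422}\right) - 686 = -688 + \sqrt{245422}$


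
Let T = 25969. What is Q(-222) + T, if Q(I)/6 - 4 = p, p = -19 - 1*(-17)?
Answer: 25981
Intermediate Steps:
p = -2 (p = -19 + 17 = -2)
Q(I) = 12 (Q(I) = 24 + 6*(-2) = 24 - 12 = 12)
Q(-222) + T = 12 + 25969 = 25981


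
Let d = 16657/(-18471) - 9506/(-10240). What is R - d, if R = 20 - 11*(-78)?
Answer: 83031285737/94571520 ≈ 877.97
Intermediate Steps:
d = 2508823/94571520 (d = 16657*(-1/18471) - 9506*(-1/10240) = -16657/18471 + 4753/5120 = 2508823/94571520 ≈ 0.026528)
R = 878 (R = 20 + 858 = 878)
R - d = 878 - 1*2508823/94571520 = 878 - 2508823/94571520 = 83031285737/94571520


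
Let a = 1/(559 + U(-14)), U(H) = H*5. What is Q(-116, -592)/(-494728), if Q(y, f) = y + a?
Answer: 56723/241921992 ≈ 0.00023447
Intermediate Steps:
U(H) = 5*H
a = 1/489 (a = 1/(559 + 5*(-14)) = 1/(559 - 70) = 1/489 ≈ 0.0020450)
Q(y, f) = 1/489 + y (Q(y, f) = y + 1/489 = 1/489 + y)
Q(-116, -592)/(-494728) = (1/489 - 116)/(-494728) = -56723/489*(-1/494728) = 56723/241921992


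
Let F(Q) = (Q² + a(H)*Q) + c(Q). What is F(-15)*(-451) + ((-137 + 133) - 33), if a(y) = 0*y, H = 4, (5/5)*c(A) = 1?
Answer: -101963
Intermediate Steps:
c(A) = 1
a(y) = 0
F(Q) = 1 + Q² (F(Q) = (Q² + 0*Q) + 1 = (Q² + 0) + 1 = Q² + 1 = 1 + Q²)
F(-15)*(-451) + ((-137 + 133) - 33) = (1 + (-15)²)*(-451) + ((-137 + 133) - 33) = (1 + 225)*(-451) + (-4 - 33) = 226*(-451) - 37 = -101926 - 37 = -101963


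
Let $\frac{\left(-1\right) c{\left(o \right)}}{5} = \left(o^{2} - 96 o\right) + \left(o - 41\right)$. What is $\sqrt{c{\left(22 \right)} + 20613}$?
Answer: $4 \sqrt{1803} \approx 169.85$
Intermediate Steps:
$c{\left(o \right)} = 205 - 5 o^{2} + 475 o$ ($c{\left(o \right)} = - 5 \left(\left(o^{2} - 96 o\right) + \left(o - 41\right)\right) = - 5 \left(\left(o^{2} - 96 o\right) + \left(-41 + o\right)\right) = - 5 \left(-41 + o^{2} - 95 o\right) = 205 - 5 o^{2} + 475 o$)
$\sqrt{c{\left(22 \right)} + 20613} = \sqrt{\left(205 - 5 \cdot 22^{2} + 475 \cdot 22\right) + 20613} = \sqrt{\left(205 - 2420 + 10450\right) + 20613} = \sqrt{8235 + 20613} = \sqrt{28848} = 4 \sqrt{1803}$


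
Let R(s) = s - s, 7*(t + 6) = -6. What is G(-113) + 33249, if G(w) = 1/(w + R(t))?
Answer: 3757136/113 ≈ 33249.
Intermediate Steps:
t = -48/7 (t = -6 + (⅐)*(-6) = -6 - 6/7 = -48/7 ≈ -6.8571)
R(s) = 0
G(w) = 1/w (G(w) = 1/(w + 0) = 1/w)
G(-113) + 33249 = 1/(-113) + 33249 = -1/113 + 33249 = 3757136/113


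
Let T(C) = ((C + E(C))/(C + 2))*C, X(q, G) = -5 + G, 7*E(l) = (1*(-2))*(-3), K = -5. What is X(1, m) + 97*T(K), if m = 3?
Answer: -14107/21 ≈ -671.76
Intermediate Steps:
E(l) = 6/7 (E(l) = ((1*(-2))*(-3))/7 = (-2*(-3))/7 = (⅐)*6 = 6/7)
T(C) = C*(6/7 + C)/(2 + C) (T(C) = ((C + 6/7)/(C + 2))*C = ((6/7 + C)/(2 + C))*C = C*(6/7 + C)/(2 + C))
X(1, m) + 97*T(K) = (-5 + 3) + 97*((⅐)*(-5)*(6 + 7*(-5))/(2 - 5)) = -2 + 97*((⅐)*(-5)*(6 - 35)/(-3)) = -2 + 97*((⅐)*(-5)*(-⅓)*(-29)) = -2 + 97*(-145/21) = -2 - 14065/21 = -14107/21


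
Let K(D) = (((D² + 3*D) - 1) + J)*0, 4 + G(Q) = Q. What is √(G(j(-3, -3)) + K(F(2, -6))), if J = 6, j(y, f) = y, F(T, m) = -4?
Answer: I*√7 ≈ 2.6458*I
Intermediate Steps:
G(Q) = -4 + Q
K(D) = 0 (K(D) = (((D² + 3*D) - 1) + 6)*0 = ((-1 + D² + 3*D) + 6)*0 = (5 + D² + 3*D)*0 = 0)
√(G(j(-3, -3)) + K(F(2, -6))) = √((-4 - 3) + 0) = √(-7 + 0) = √(-7) = I*√7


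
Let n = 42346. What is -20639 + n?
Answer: 21707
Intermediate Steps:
-20639 + n = -20639 + 42346 = 21707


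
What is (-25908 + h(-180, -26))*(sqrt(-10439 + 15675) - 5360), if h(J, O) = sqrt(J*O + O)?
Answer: 2*(2680 - sqrt(1309))*(25908 - sqrt(4654)) ≈ 1.3663e+8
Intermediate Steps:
h(J, O) = sqrt(O + J*O)
(-25908 + h(-180, -26))*(sqrt(-10439 + 15675) - 5360) = (-25908 + sqrt(-26*(1 - 180)))*(sqrt(-10439 + 15675) - 5360) = (-25908 + sqrt(-26*(-179)))*(sqrt(5236) - 5360) = (-25908 + sqrt(4654))*(2*sqrt(1309) - 5360) = (-25908 + sqrt(4654))*(-5360 + 2*sqrt(1309))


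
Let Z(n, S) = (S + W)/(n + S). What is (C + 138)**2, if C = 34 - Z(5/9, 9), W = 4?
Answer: 215355625/7396 ≈ 29118.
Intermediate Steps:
Z(n, S) = (4 + S)/(S + n) (Z(n, S) = (S + 4)/(n + S) = (4 + S)/(S + n))
C = 2807/86 (C = 34 - (4 + 9)/(9 + 5/9) = 34 - 13/(9 + 5*(1/9)) = 34 - 13/(9 + 5/9) = 34 - 13/86/9 = 34 - 9*13/86 = 34 - 1*117/86 = 34 - 117/86 = 2807/86 ≈ 32.640)
(C + 138)**2 = (2807/86 + 138)**2 = (14675/86)**2 = 215355625/7396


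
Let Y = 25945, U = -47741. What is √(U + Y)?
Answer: 2*I*√5449 ≈ 147.63*I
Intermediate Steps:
√(U + Y) = √(-47741 + 25945) = √(-21796) = 2*I*√5449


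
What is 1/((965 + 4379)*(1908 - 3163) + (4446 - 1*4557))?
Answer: -1/6706831 ≈ -1.4910e-7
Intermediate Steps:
1/((965 + 4379)*(1908 - 3163) + (4446 - 1*4557)) = 1/(5344*(-1255) + (4446 - 4557)) = 1/(-6706720 - 111) = 1/(-6706831) = -1/6706831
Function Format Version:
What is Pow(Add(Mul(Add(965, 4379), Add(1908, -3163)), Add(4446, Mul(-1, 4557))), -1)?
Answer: Rational(-1, 6706831) ≈ -1.4910e-7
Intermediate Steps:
Pow(Add(Mul(Add(965, 4379), Add(1908, -3163)), Add(4446, Mul(-1, 4557))), -1) = Pow(Add(Mul(5344, -1255), Add(4446, -4557)), -1) = Pow(Add(-6706720, -111), -1) = Pow(-6706831, -1) = Rational(-1, 6706831)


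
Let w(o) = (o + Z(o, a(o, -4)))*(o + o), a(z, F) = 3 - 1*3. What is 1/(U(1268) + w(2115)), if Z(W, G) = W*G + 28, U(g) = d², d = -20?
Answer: 1/9065290 ≈ 1.1031e-7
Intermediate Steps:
a(z, F) = 0 (a(z, F) = 3 - 3 = 0)
U(g) = 400 (U(g) = (-20)² = 400)
Z(W, G) = 28 + G*W (Z(W, G) = G*W + 28 = 28 + G*W)
w(o) = 2*o*(28 + o) (w(o) = (o + (28 + 0*o))*(o + o) = (o + (28 + 0))*(2*o) = (o + 28)*(2*o) = (28 + o)*(2*o) = 2*o*(28 + o))
1/(U(1268) + w(2115)) = 1/(400 + 2*2115*(28 + 2115)) = 1/(400 + 2*2115*2143) = 1/(400 + 9064890) = 1/9065290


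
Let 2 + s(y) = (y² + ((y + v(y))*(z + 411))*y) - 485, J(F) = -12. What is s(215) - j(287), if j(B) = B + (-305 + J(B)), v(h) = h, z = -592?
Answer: -16687682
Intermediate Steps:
s(y) = -487 - 361*y² (s(y) = -2 + ((y² + ((y + y)*(-592 + 411))*y) - 485) = -2 + ((y² + ((2*y)*(-181))*y) - 485) = -2 + ((y² + (-362*y)*y) - 485) = -2 + ((y² - 362*y²) - 485) = -2 + (-361*y² - 485) = -2 + (-485 - 361*y²) = -487 - 361*y²)
j(B) = -317 + B (j(B) = B + (-305 - 12) = B - 317 = -317 + B)
s(215) - j(287) = (-487 - 361*215²) - (-317 + 287) = (-487 - 361*46225) - 1*(-30) = (-487 - 16687225) + 30 = -16687712 + 30 = -16687682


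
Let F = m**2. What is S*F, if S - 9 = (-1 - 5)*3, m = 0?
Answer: 0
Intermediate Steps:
F = 0 (F = 0**2 = 0)
S = -9 (S = 9 + (-1 - 5)*3 = 9 - 6*3 = 9 - 18 = -9)
S*F = -9*0 = 0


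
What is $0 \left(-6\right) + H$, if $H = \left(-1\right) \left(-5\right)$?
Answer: $5$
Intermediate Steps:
$H = 5$
$0 \left(-6\right) + H = 0 \left(-6\right) + 5 = 0 + 5 = 5$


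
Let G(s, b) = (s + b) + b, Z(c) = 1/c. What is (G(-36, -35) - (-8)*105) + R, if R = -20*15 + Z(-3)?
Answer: 1301/3 ≈ 433.67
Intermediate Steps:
G(s, b) = s + 2*b (G(s, b) = (b + s) + b = s + 2*b)
R = -901/3 (R = -20*15 + 1/(-3) = -300 - 1/3 = -901/3 ≈ -300.33)
(G(-36, -35) - (-8)*105) + R = ((-36 + 2*(-35)) - (-8)*105) - 901/3 = ((-36 - 70) - 8*(-105)) - 901/3 = (-106 + 840) - 901/3 = 734 - 901/3 = 1301/3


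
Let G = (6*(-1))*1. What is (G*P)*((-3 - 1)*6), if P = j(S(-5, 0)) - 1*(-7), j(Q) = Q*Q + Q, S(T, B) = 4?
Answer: 3888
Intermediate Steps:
j(Q) = Q + Q² (j(Q) = Q² + Q = Q + Q²)
P = 27 (P = 4*(1 + 4) - 1*(-7) = 4*5 + 7 = 20 + 7 = 27)
G = -6 (G = -6*1 = -6)
(G*P)*((-3 - 1)*6) = (-6*27)*((-3 - 1)*6) = -(-648)*6 = -162*(-24) = 3888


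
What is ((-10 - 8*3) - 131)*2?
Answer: -330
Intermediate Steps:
((-10 - 8*3) - 131)*2 = ((-10 - 24) - 131)*2 = (-34 - 131)*2 = -165*2 = -330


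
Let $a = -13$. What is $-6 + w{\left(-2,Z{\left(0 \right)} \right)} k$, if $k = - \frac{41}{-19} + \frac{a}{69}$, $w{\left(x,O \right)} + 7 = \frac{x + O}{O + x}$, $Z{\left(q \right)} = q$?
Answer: $- \frac{7786}{437} \approx -17.817$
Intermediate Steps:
$w{\left(x,O \right)} = -6$ ($w{\left(x,O \right)} = -7 + \frac{x + O}{O + x} = -7 + \frac{O + x}{O + x} = -7 + 1 = -6$)
$k = \frac{2582}{1311}$ ($k = - \frac{41}{-19} - \frac{13}{69} = \left(-41\right) \left(- \frac{1}{19}\right) - \frac{13}{69} = \frac{41}{19} - \frac{13}{69} = \frac{2582}{1311} \approx 1.9695$)
$-6 + w{\left(-2,Z{\left(0 \right)} \right)} k = -6 - \frac{5164}{437} = - \frac{7786}{437}$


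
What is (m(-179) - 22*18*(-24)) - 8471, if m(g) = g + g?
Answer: 675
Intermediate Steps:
m(g) = 2*g
(m(-179) - 22*18*(-24)) - 8471 = (2*(-179) - 22*18*(-24)) - 8471 = (-358 - 396*(-24)) - 8471 = (-358 + 9504) - 8471 = 9146 - 8471 = 675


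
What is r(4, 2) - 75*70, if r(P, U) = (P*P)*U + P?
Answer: -5214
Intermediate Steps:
r(P, U) = P + U*P**2 (r(P, U) = P**2*U + P = U*P**2 + P = P + U*P**2)
r(4, 2) - 75*70 = 4*(1 + 4*2) - 75*70 = 4*(1 + 8) - 5250 = 4*9 - 5250 = 36 - 5250 = -5214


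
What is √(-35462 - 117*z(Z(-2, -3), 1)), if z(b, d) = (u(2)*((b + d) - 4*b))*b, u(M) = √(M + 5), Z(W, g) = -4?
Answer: √(-35462 + 6084*√7) ≈ 139.16*I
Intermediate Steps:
u(M) = √(5 + M)
z(b, d) = b*√7*(d - 3*b) (z(b, d) = (√(5 + 2)*((b + d) - 4*b))*b = (√7*(d - 3*b))*b = b*√7*(d - 3*b))
√(-35462 - 117*z(Z(-2, -3), 1)) = √(-35462 - (-468)*√7*(1 - 3*(-4))) = √(-35462 - (-468)*√7*(1 + 12)) = √(-35462 - (-468)*√7*13) = √(-35462 - (-6084)*√7) = √(-35462 + 6084*√7)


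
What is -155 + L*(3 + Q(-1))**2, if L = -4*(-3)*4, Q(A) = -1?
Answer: 37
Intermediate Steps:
L = 48 (L = 12*4 = 48)
-155 + L*(3 + Q(-1))**2 = -155 + 48*(3 - 1)**2 = -155 + 48*2**2 = -155 + 48*4 = -155 + 192 = 37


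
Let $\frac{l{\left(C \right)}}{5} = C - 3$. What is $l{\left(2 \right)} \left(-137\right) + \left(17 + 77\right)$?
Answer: $779$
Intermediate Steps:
$l{\left(C \right)} = -15 + 5 C$ ($l{\left(C \right)} = 5 \left(C - 3\right) = 5 \left(-3 + C\right) = -15 + 5 C$)
$l{\left(2 \right)} \left(-137\right) + \left(17 + 77\right) = \left(-15 + 5 \cdot 2\right) \left(-137\right) + \left(17 + 77\right) = \left(-15 + 10\right) \left(-137\right) + 94 = \left(-5\right) \left(-137\right) + 94 = 685 + 94 = 779$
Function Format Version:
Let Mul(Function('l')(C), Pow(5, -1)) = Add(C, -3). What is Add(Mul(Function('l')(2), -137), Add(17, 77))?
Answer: 779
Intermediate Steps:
Function('l')(C) = Add(-15, Mul(5, C)) (Function('l')(C) = Mul(5, Add(C, -3)) = Mul(5, Add(-3, C)) = Add(-15, Mul(5, C)))
Add(Mul(Function('l')(2), -137), Add(17, 77)) = Add(Mul(Add(-15, Mul(5, 2)), -137), Add(17, 77)) = Add(Mul(Add(-15, 10), -137), 94) = Add(Mul(-5, -137), 94) = Add(685, 94) = 779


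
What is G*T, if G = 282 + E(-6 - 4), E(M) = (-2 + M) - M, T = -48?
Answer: -13440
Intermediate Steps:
E(M) = -2
G = 280 (G = 282 - 2 = 280)
G*T = 280*(-48) = -13440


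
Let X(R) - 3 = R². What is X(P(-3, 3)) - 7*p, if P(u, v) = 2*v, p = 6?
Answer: -3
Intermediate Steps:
X(R) = 3 + R²
X(P(-3, 3)) - 7*p = (3 + (2*3)²) - 7*6 = (3 + 6²) - 42 = (3 + 36) - 42 = 39 - 42 = -3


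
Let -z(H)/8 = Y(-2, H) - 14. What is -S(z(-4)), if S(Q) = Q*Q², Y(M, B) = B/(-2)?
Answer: -884736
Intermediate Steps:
Y(M, B) = -B/2 (Y(M, B) = B*(-½) = -B/2)
z(H) = 112 + 4*H (z(H) = -8*(-H/2 - 14) = -8*(-14 - H/2) = 112 + 4*H)
S(Q) = Q³
-S(z(-4)) = -(112 + 4*(-4))³ = -(112 - 16)³ = -1*96³ = -1*884736 = -884736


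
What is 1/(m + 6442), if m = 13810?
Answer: 1/20252 ≈ 4.9378e-5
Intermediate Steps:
1/(m + 6442) = 1/(13810 + 6442) = 1/20252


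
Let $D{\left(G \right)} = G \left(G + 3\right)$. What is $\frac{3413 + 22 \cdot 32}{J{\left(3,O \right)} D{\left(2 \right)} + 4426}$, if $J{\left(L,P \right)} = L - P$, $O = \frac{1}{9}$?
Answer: $\frac{37053}{40094} \approx 0.92415$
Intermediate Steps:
$O = \frac{1}{9} \approx 0.11111$
$D{\left(G \right)} = G \left(3 + G\right)$
$\frac{3413 + 22 \cdot 32}{J{\left(3,O \right)} D{\left(2 \right)} + 4426} = \frac{3413 + 22 \cdot 32}{\left(3 - \frac{1}{9}\right) 2 \left(3 + 2\right) + 4426} = \frac{3413 + 704}{\left(3 - \frac{1}{9}\right) 2 \cdot 5 + 4426} = \frac{4117}{\frac{26}{9} \cdot 10 + 4426} = \frac{4117}{\frac{260}{9} + 4426} = \frac{4117}{\frac{40094}{9}} = 4117 \cdot \frac{9}{40094} = \frac{37053}{40094}$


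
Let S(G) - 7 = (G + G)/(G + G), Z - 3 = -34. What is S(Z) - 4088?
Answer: -4080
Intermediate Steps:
Z = -31 (Z = 3 - 34 = -31)
S(G) = 8 (S(G) = 7 + (G + G)/(G + G) = 7 + (2*G)/((2*G)) = 7 + (2*G)*(1/(2*G)) = 7 + 1 = 8)
S(Z) - 4088 = 8 - 4088 = -4080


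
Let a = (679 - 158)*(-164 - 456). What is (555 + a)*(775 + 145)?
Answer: -296667800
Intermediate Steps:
a = -323020 (a = 521*(-620) = -323020)
(555 + a)*(775 + 145) = (555 - 323020)*(775 + 145) = -322465*920 = -296667800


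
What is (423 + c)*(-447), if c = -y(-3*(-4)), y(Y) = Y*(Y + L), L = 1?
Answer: -119349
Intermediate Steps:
y(Y) = Y*(1 + Y) (y(Y) = Y*(Y + 1) = Y*(1 + Y))
c = -156 (c = -(-3*(-4))*(1 - 3*(-4)) = -12*(1 + 12) = -12*13 = -1*156 = -156)
(423 + c)*(-447) = (423 - 156)*(-447) = 267*(-447) = -119349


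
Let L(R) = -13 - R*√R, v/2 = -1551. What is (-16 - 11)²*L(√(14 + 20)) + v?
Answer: -12579 - 729*34^(¾) ≈ -22843.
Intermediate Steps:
v = -3102 (v = 2*(-1551) = -3102)
L(R) = -13 - R^(3/2)
(-16 - 11)²*L(√(14 + 20)) + v = (-16 - 11)²*(-13 - (√(14 + 20))^(3/2)) - 3102 = (-27)²*(-13 - (√34)^(3/2)) - 3102 = 729*(-13 - 34^(¾)) - 3102 = (-9477 - 729*34^(¾)) - 3102 = -12579 - 729*34^(¾)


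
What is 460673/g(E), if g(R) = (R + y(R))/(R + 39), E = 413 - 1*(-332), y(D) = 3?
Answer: 90291908/187 ≈ 4.8284e+5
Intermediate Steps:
E = 745 (E = 413 + 332 = 745)
g(R) = (3 + R)/(39 + R) (g(R) = (R + 3)/(R + 39) = (3 + R)/(39 + R))
460673/g(E) = 460673/(((3 + 745)/(39 + 745))) = 460673/((748/784)) = 460673/(((1/784)*748)) = 460673/(187/196) = 460673*(196/187) = 90291908/187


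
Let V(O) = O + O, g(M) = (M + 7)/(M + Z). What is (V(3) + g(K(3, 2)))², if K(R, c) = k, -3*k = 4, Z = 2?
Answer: 841/4 ≈ 210.25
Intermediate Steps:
k = -4/3 (k = -⅓*4 = -4/3 ≈ -1.3333)
K(R, c) = -4/3
g(M) = (7 + M)/(2 + M) (g(M) = (M + 7)/(M + 2) = (7 + M)/(2 + M))
V(O) = 2*O
(V(3) + g(K(3, 2)))² = (2*3 + (7 - 4/3)/(2 - 4/3))² = (6 + (17/3)/(⅔))² = (6 + (3/2)*(17/3))² = (6 + 17/2)² = (29/2)² = 841/4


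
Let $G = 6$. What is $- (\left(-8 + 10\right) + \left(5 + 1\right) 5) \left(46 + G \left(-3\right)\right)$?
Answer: $-896$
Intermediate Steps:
$- (\left(-8 + 10\right) + \left(5 + 1\right) 5) \left(46 + G \left(-3\right)\right) = - (\left(-8 + 10\right) + \left(5 + 1\right) 5) \left(46 + 6 \left(-3\right)\right) = - (2 + 6 \cdot 5) \left(46 - 18\right) = - (2 + 30) 28 = \left(-1\right) 32 \cdot 28 = \left(-32\right) 28 = -896$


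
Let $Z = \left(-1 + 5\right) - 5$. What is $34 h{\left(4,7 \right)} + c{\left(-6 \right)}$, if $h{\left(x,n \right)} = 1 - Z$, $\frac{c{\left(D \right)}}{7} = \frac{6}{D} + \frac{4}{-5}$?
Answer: $\frac{277}{5} \approx 55.4$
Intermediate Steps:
$Z = -1$ ($Z = 4 - 5 = -1$)
$c{\left(D \right)} = - \frac{28}{5} + \frac{42}{D}$ ($c{\left(D \right)} = 7 \left(\frac{6}{D} + \frac{4}{-5}\right) = 7 \left(\frac{6}{D} + 4 \left(- \frac{1}{5}\right)\right) = 7 \left(\frac{6}{D} - \frac{4}{5}\right) = 7 \left(- \frac{4}{5} + \frac{6}{D}\right) = - \frac{28}{5} + \frac{42}{D}$)
$h{\left(x,n \right)} = 2$ ($h{\left(x,n \right)} = 1 - -1 = 1 + 1 = 2$)
$34 h{\left(4,7 \right)} + c{\left(-6 \right)} = 34 \cdot 2 + \left(- \frac{28}{5} + \frac{42}{-6}\right) = 68 + \left(- \frac{28}{5} + 42 \left(- \frac{1}{6}\right)\right) = 68 - \frac{63}{5} = \frac{277}{5}$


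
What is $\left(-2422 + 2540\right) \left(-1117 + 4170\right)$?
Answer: $360254$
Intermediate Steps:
$\left(-2422 + 2540\right) \left(-1117 + 4170\right) = 118 \cdot 3053 = 360254$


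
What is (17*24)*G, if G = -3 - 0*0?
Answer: -1224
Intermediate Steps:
G = -3 (G = -3 - 1*0 = -3 + 0 = -3)
(17*24)*G = (17*24)*(-3) = 408*(-3) = -1224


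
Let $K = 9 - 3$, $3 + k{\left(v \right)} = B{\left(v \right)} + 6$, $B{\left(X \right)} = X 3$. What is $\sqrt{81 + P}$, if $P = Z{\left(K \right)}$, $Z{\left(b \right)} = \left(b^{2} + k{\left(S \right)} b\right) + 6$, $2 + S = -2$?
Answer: $\sqrt{69} \approx 8.3066$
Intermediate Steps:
$S = -4$ ($S = -2 - 2 = -4$)
$B{\left(X \right)} = 3 X$
$k{\left(v \right)} = 3 + 3 v$ ($k{\left(v \right)} = -3 + \left(3 v + 6\right) = -3 + \left(6 + 3 v\right) = 3 + 3 v$)
$K = 6$
$Z{\left(b \right)} = 6 + b^{2} - 9 b$ ($Z{\left(b \right)} = \left(b^{2} + \left(3 + 3 \left(-4\right)\right) b\right) + 6 = \left(b^{2} + \left(3 - 12\right) b\right) + 6 = \left(b^{2} - 9 b\right) + 6 = 6 + b^{2} - 9 b$)
$P = -12$ ($P = 6 + 6^{2} - 54 = 6 + 36 - 54 = -12$)
$\sqrt{81 + P} = \sqrt{81 - 12} = \sqrt{69}$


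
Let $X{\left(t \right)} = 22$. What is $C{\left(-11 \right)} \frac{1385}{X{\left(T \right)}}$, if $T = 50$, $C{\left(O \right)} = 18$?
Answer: $\frac{12465}{11} \approx 1133.2$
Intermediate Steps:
$C{\left(-11 \right)} \frac{1385}{X{\left(T \right)}} = 18 \cdot \frac{1385}{22} = \frac{12465}{11}$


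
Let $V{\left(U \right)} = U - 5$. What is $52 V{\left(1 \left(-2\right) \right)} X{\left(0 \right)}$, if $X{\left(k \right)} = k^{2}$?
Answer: $0$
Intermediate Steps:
$V{\left(U \right)} = -5 + U$
$52 V{\left(1 \left(-2\right) \right)} X{\left(0 \right)} = 52 \left(-5 + 1 \left(-2\right)\right) 0^{2} = 52 \left(-5 - 2\right) 0 = 52 \left(-7\right) 0 = \left(-364\right) 0 = 0$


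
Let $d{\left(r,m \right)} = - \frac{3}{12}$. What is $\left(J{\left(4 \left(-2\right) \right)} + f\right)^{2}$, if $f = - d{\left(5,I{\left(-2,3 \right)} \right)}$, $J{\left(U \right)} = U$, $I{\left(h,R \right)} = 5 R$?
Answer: $\frac{961}{16} \approx 60.063$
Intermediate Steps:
$d{\left(r,m \right)} = - \frac{1}{4}$ ($d{\left(r,m \right)} = \left(-3\right) \frac{1}{12} = - \frac{1}{4}$)
$f = \frac{1}{4}$ ($f = \left(-1\right) \left(- \frac{1}{4}\right) = \frac{1}{4} \approx 0.25$)
$\left(J{\left(4 \left(-2\right) \right)} + f\right)^{2} = \left(4 \left(-2\right) + \frac{1}{4}\right)^{2} = \left(-8 + \frac{1}{4}\right)^{2} = \left(- \frac{31}{4}\right)^{2} = \frac{961}{16}$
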